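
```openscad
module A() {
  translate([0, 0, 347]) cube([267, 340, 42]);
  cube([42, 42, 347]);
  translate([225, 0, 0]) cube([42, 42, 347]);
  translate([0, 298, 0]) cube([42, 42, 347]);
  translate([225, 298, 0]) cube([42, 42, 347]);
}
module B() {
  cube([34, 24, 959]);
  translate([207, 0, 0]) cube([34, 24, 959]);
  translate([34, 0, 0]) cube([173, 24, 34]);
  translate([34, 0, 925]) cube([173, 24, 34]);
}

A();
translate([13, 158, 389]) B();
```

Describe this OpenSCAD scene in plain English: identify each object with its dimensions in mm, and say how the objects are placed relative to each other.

A is a four-legged stool. The seat is a 267×340×42 mm slab whose top surface is at z = 389 mm; four square legs, each 42×42 mm in cross-section, run from the floor (z = 0) to the underside of the seat, each flush with a corner of the seat.

B is a rectangular picture frame lying in the x–z plane (depth along y). The opening is 173 mm wide (x) by 891 mm tall (z), surrounded by a border 34 mm wide on all four sides. The frame is 24 mm deep and is made of two full-height vertical stiles with two horizontal rails fitted between them.

The picture frame is on top of the stool, centred.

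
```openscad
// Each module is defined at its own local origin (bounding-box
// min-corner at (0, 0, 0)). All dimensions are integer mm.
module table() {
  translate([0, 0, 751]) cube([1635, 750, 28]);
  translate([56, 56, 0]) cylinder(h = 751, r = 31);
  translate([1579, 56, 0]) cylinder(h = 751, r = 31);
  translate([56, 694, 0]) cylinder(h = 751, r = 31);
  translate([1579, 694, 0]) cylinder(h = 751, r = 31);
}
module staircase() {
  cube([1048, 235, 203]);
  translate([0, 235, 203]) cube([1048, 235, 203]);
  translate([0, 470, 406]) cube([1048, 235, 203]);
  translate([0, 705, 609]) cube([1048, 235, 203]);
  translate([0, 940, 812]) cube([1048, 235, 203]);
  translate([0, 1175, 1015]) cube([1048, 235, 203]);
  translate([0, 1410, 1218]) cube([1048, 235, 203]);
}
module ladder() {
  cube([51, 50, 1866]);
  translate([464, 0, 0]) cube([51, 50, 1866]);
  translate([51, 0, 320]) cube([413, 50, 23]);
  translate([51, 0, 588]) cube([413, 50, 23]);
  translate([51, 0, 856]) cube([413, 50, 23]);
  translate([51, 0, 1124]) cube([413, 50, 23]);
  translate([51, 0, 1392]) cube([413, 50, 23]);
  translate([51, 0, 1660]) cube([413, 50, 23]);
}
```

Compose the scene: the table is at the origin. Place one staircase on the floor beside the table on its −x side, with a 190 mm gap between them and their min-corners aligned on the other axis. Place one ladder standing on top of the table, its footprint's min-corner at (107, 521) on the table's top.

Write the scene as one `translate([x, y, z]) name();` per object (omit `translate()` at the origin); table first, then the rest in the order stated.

table();
translate([-1238, 0, 0]) staircase();
translate([107, 521, 779]) ladder();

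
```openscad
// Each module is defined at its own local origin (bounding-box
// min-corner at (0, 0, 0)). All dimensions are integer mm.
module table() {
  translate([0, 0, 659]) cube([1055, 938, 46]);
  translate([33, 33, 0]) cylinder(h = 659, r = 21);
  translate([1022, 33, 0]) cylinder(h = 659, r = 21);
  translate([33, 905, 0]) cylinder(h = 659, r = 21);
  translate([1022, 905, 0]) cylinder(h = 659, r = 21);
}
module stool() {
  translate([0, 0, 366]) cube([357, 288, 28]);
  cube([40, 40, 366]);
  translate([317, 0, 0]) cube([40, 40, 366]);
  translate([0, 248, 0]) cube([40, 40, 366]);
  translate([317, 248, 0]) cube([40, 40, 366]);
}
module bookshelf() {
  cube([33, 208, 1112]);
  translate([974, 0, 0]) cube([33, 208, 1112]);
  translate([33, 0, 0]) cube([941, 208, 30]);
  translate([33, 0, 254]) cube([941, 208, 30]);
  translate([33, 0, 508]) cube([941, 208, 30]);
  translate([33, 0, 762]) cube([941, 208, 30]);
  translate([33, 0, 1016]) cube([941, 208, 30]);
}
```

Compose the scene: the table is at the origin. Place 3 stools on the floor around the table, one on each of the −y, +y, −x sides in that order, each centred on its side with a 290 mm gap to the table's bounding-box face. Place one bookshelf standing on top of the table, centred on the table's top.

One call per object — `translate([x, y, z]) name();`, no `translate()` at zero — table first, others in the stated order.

table();
translate([349, -578, 0]) stool();
translate([349, 1228, 0]) stool();
translate([-647, 325, 0]) stool();
translate([24, 365, 705]) bookshelf();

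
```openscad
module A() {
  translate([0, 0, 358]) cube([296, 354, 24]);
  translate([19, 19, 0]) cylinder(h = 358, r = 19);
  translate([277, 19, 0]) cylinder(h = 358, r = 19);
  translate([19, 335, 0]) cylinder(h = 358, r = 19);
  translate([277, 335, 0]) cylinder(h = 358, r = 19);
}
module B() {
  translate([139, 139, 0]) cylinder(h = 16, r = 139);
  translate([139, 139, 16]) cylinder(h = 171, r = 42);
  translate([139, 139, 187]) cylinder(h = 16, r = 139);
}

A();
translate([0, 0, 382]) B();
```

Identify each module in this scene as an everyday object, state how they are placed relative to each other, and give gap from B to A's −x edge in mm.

The spool's min-x is at 0; the stool's min-x is 0; gap = 0 mm.

A is a stool. B is a spool. The spool is on top of the stool. The gap from the spool to the stool's −x edge is 0 mm.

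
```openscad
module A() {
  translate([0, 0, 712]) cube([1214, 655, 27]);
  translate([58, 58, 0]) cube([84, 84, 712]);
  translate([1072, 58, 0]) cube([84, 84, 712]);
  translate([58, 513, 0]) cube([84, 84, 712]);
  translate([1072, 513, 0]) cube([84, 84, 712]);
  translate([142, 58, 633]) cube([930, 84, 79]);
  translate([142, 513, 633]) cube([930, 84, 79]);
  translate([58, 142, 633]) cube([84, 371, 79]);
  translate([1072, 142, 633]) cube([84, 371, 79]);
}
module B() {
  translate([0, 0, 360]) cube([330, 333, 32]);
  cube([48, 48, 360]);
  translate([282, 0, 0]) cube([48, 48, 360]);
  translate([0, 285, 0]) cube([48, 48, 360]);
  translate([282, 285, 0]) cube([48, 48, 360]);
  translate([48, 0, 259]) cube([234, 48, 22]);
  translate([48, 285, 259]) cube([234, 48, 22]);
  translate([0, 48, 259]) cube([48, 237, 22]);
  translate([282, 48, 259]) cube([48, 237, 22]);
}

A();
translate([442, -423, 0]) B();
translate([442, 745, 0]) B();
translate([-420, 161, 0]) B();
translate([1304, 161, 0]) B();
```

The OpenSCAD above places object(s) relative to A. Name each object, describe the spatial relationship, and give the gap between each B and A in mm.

Each stool's nearest face is 90 mm from the table's bounding box.

A is a table. B is a stool. Four stools sit around the table at the −y, +y, −x, +x sides. The gap between each stool and the table is 90 mm.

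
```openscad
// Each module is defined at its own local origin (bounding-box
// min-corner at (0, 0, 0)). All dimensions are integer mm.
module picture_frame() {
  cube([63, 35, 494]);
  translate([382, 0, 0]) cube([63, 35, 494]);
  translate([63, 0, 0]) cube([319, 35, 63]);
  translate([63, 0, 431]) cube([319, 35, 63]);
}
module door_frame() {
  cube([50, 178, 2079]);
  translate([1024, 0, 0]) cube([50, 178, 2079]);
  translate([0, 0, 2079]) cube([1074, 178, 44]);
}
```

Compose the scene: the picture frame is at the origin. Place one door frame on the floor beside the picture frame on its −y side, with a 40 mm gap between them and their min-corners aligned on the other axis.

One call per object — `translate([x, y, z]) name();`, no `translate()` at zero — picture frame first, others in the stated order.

picture_frame();
translate([0, -218, 0]) door_frame();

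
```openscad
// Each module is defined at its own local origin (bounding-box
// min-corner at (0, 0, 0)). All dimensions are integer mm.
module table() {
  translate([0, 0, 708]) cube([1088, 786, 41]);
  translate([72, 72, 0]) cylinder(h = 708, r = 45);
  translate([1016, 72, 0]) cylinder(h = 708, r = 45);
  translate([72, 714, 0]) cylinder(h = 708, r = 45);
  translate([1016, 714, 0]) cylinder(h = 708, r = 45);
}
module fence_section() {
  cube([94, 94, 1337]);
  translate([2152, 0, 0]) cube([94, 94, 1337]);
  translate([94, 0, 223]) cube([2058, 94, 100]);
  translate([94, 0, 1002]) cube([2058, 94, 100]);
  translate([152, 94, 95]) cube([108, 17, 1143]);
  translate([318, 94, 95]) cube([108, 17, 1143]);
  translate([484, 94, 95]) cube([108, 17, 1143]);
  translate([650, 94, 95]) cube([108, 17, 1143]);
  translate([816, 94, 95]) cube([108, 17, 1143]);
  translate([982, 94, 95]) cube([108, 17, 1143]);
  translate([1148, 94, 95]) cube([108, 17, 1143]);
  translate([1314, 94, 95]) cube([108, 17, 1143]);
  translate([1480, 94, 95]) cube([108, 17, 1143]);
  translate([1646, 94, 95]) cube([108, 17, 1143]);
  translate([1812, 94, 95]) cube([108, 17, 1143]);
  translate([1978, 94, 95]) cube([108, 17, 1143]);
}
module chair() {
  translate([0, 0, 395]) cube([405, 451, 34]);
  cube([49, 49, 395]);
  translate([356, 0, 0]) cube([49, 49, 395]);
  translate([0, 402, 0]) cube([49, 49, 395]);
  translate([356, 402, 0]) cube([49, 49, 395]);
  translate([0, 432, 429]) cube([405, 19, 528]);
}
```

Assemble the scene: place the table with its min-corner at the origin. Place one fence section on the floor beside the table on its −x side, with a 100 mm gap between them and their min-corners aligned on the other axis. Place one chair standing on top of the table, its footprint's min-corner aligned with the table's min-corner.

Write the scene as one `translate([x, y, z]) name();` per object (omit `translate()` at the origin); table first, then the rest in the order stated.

table();
translate([-2346, 0, 0]) fence_section();
translate([0, 0, 749]) chair();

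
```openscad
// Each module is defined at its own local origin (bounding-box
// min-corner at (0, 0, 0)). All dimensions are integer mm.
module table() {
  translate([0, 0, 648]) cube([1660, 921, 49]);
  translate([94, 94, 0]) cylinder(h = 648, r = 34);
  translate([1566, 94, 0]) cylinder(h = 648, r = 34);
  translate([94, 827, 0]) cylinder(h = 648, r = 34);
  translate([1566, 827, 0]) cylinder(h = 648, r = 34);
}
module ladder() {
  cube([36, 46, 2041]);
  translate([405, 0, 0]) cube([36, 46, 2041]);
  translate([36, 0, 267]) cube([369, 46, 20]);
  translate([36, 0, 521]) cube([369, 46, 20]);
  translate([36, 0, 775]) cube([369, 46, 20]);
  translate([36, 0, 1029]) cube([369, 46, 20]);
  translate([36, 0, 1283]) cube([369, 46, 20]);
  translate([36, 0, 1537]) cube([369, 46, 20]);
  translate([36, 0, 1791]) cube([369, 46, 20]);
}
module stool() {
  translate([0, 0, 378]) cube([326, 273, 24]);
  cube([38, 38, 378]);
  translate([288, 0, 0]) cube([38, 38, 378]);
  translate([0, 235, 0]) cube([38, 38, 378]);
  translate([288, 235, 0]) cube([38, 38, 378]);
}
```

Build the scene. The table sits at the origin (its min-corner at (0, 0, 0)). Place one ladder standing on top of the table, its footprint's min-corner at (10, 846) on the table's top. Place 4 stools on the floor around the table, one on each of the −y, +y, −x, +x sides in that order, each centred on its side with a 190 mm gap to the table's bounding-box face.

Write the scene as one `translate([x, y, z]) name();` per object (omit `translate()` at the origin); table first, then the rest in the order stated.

table();
translate([10, 846, 697]) ladder();
translate([667, -463, 0]) stool();
translate([667, 1111, 0]) stool();
translate([-516, 324, 0]) stool();
translate([1850, 324, 0]) stool();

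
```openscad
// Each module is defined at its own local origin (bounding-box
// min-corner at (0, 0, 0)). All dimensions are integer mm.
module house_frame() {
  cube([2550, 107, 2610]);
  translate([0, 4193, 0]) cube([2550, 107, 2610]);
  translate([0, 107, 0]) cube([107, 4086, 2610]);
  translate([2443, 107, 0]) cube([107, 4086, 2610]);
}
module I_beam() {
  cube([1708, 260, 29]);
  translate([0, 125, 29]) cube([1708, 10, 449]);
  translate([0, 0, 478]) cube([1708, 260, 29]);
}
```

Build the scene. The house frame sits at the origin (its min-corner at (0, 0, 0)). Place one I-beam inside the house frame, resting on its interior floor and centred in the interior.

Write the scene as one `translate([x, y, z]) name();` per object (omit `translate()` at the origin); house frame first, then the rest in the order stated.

house_frame();
translate([421, 2020, 0]) I_beam();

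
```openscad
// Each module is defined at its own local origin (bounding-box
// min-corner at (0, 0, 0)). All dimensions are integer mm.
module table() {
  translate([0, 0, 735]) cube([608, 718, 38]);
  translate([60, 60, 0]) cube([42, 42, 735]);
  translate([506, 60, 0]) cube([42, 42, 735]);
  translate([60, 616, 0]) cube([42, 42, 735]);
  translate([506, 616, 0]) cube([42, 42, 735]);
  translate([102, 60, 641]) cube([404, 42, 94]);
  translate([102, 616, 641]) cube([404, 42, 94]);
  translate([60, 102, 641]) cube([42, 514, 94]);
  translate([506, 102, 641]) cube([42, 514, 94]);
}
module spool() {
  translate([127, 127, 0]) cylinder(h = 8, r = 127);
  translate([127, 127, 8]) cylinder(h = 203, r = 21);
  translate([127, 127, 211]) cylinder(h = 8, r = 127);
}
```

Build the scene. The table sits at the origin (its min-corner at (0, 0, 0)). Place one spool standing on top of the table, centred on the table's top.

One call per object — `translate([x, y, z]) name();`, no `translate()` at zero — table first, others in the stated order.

table();
translate([177, 232, 773]) spool();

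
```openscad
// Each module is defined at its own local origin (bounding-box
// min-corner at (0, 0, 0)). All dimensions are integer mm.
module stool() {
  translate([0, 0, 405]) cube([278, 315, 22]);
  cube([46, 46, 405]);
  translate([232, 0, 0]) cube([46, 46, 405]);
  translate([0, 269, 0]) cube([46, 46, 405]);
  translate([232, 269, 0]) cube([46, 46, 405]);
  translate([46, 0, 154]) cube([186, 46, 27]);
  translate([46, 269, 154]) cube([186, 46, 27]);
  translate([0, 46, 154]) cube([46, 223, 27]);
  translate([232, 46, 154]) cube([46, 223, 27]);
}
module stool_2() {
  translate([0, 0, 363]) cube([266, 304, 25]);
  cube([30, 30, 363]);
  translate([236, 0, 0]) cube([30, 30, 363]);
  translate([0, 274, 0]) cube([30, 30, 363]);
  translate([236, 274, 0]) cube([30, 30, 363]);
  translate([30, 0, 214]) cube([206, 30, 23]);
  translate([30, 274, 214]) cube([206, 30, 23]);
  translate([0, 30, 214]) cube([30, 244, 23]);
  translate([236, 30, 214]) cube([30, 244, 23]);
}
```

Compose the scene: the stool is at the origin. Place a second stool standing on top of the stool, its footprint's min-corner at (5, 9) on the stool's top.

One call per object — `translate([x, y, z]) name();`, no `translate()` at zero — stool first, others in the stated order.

stool();
translate([5, 9, 427]) stool_2();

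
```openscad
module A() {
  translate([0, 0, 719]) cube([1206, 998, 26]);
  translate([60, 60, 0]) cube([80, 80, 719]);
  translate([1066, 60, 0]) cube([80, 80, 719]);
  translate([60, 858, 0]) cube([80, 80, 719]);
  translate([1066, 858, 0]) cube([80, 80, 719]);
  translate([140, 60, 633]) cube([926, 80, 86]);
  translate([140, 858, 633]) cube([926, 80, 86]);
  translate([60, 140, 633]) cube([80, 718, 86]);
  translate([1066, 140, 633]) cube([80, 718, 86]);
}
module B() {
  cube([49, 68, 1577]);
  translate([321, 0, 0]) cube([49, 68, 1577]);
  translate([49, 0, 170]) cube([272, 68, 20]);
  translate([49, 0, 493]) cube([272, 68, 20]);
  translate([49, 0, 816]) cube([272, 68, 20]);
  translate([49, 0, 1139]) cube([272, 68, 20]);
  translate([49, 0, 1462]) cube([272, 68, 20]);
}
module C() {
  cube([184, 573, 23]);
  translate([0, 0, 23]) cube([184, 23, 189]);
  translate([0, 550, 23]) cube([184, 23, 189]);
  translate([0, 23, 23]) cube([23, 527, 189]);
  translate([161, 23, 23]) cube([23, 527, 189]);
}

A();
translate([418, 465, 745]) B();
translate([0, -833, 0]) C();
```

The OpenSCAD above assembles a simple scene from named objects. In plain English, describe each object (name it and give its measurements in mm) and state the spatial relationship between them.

A is a rectangular dining table. The top is 1206×998×26 mm with its upper surface at z = 745 mm. It stands on four 80×80 mm square legs, each inset 60 mm from the nearest pair of top edges, running from the floor to the underside of the top. Four apron rails, 80 mm thick and 86 mm tall, run between adjacent legs with their top edges flush with the underside of the top and their outer faces flush with the legs' outer faces.

B is a straight ladder. Two 49×68 mm vertical rails, 1577 mm tall, stand 370 mm apart (outside-to-outside) with their front faces coplanar on the −y side. 5 rungs, each 68 mm deep and 20 mm tall, span between the inner faces of the rails, front faces flush with the rails. The lowest rung's underside is at z = 170 mm and rungs are spaced 323 mm apart (underside to underside).

C is an open-topped rectangular box: outside dimensions 184×573×212 mm, with a uniform wall and base thickness of 23 mm. The base is a full 184×573 slab on the floor; four walls sit on top of the base. The front and back walls (the −y and +y sides) span the full width; the two side walls fit between them.

The ladder is on top of the table, centred. The open box is on the floor beside the table on its −y side.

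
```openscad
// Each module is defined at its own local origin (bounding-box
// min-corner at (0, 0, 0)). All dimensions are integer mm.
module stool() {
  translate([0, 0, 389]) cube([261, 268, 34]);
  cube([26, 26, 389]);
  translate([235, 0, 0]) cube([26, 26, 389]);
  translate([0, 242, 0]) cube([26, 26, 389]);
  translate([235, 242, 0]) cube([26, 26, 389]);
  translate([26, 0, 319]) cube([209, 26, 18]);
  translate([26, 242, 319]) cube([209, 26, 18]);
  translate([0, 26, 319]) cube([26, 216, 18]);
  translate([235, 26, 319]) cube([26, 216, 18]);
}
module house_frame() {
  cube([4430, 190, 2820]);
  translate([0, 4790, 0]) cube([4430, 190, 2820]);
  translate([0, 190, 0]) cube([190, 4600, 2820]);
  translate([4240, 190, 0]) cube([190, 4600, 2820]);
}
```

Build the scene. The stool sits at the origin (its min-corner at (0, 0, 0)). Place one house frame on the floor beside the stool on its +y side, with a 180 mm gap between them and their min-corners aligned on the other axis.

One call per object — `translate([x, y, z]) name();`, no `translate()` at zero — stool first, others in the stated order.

stool();
translate([0, 448, 0]) house_frame();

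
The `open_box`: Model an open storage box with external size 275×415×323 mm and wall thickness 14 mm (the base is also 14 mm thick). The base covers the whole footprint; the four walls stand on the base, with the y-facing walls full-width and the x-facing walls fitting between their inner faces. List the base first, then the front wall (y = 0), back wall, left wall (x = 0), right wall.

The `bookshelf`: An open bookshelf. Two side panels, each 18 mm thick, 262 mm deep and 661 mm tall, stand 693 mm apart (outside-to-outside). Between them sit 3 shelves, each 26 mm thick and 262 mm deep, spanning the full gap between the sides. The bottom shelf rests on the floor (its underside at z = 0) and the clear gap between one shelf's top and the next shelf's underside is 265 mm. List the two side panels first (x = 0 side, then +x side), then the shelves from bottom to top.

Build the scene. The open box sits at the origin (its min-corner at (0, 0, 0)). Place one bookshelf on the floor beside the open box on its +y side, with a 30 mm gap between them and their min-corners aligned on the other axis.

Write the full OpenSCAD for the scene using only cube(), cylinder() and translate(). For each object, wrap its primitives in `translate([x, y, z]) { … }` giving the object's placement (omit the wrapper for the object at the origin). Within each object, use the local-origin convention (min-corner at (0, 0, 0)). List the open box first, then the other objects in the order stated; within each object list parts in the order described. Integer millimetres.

cube([275, 415, 14]);
translate([0, 0, 14]) cube([275, 14, 309]);
translate([0, 401, 14]) cube([275, 14, 309]);
translate([0, 14, 14]) cube([14, 387, 309]);
translate([261, 14, 14]) cube([14, 387, 309]);
translate([0, 445, 0]) {
  cube([18, 262, 661]);
  translate([675, 0, 0]) cube([18, 262, 661]);
  translate([18, 0, 0]) cube([657, 262, 26]);
  translate([18, 0, 291]) cube([657, 262, 26]);
  translate([18, 0, 582]) cube([657, 262, 26]);
}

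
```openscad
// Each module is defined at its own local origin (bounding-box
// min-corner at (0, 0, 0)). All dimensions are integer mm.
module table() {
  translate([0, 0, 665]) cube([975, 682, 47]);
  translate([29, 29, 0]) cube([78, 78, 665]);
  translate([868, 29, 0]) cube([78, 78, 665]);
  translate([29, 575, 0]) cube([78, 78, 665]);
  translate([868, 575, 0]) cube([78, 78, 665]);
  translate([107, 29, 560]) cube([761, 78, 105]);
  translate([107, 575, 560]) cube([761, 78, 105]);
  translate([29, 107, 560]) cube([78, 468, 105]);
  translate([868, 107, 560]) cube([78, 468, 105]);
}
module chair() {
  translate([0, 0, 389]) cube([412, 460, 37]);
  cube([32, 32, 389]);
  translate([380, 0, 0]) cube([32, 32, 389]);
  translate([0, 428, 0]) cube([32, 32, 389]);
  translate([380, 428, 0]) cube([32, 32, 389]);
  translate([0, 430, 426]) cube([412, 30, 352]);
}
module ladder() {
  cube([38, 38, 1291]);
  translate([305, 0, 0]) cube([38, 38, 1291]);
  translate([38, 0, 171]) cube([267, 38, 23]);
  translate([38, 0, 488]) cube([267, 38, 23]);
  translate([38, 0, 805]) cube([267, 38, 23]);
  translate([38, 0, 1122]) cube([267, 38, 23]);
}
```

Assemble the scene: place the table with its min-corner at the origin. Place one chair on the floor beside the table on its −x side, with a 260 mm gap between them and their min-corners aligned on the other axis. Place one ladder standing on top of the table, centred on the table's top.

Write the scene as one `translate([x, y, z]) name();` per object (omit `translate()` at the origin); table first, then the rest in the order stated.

table();
translate([-672, 0, 0]) chair();
translate([316, 322, 712]) ladder();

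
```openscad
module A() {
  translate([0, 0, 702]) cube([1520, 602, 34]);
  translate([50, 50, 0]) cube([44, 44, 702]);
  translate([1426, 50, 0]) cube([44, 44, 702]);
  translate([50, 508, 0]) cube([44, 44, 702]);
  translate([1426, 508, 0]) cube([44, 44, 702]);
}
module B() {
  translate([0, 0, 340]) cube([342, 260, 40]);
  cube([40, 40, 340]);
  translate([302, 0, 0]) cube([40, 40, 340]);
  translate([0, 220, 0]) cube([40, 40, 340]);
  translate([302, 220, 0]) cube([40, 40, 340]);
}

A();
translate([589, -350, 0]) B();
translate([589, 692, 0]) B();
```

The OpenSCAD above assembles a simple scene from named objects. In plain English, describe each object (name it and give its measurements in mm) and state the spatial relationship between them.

A is a rectangular dining table. The top is 1520×602×34 mm with its upper surface at z = 736 mm. It stands on four 44×44 mm square legs, each inset 50 mm from the nearest pair of top edges, running from the floor to the underside of the top.

B is a simple wooden stool: a rectangular seat 342 mm (x) by 260 mm (y), 40 mm thick, top face at z = 380 mm, on four square legs, each 40×40 mm in cross-section. The legs rest on z = 0, each flush with a corner of the seat.

Two stools sit around the table at the −y, +y sides.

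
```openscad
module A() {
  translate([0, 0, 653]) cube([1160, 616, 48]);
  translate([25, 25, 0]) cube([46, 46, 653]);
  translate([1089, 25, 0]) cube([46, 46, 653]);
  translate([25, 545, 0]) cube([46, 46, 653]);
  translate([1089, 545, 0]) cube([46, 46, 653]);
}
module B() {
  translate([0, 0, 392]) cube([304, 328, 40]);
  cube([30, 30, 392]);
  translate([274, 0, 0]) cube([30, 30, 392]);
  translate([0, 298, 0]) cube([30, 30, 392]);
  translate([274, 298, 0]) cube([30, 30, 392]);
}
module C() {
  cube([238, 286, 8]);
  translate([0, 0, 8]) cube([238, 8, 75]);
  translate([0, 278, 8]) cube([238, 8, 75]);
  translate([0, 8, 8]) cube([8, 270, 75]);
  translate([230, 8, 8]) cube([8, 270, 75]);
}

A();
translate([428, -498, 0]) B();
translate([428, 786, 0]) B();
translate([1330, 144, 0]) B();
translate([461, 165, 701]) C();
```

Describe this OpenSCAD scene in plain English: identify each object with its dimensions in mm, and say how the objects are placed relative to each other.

A is a table: top 1160 mm (x) × 616 mm (y), 48 mm thick, upper face at z = 701 mm, on four 46×46 mm square legs, each inset 25 mm from the nearest pair of top edges, running from z = 0 to the bottom of the top.

B is a simple wooden stool: a rectangular seat 304 mm (x) by 328 mm (y), 40 mm thick, top face at z = 432 mm, on four square legs, each 30×30 mm in cross-section. The legs rest on z = 0, each flush with a corner of the seat.

C is an open storage box with external size 238×286×83 mm and wall thickness 8 mm (the base is also 8 mm thick). The base covers the whole footprint; the four walls stand on the base, with the y-facing walls full-width and the x-facing walls fitting between their inner faces.

Three stools sit around the table at the −y, +y, +x sides. The open box is on top of the table, centred.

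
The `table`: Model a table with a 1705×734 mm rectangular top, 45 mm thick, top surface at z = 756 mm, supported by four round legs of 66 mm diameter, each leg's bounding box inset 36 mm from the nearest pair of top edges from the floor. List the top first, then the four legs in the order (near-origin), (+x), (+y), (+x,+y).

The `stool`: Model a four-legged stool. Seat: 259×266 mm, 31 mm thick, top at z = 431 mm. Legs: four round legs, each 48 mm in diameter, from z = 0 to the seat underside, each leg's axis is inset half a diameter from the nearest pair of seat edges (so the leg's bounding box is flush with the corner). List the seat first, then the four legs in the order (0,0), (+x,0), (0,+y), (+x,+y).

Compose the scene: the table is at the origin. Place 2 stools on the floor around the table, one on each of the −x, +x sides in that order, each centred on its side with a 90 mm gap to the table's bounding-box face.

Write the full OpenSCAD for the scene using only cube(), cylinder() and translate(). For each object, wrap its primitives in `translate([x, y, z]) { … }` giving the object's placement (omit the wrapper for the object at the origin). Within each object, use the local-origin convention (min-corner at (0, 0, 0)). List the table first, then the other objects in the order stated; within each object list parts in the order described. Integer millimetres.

translate([0, 0, 711]) cube([1705, 734, 45]);
translate([69, 69, 0]) cylinder(h = 711, r = 33);
translate([1636, 69, 0]) cylinder(h = 711, r = 33);
translate([69, 665, 0]) cylinder(h = 711, r = 33);
translate([1636, 665, 0]) cylinder(h = 711, r = 33);
translate([-349, 234, 0]) {
  translate([0, 0, 400]) cube([259, 266, 31]);
  translate([24, 24, 0]) cylinder(h = 400, r = 24);
  translate([235, 24, 0]) cylinder(h = 400, r = 24);
  translate([24, 242, 0]) cylinder(h = 400, r = 24);
  translate([235, 242, 0]) cylinder(h = 400, r = 24);
}
translate([1795, 234, 0]) {
  translate([0, 0, 400]) cube([259, 266, 31]);
  translate([24, 24, 0]) cylinder(h = 400, r = 24);
  translate([235, 24, 0]) cylinder(h = 400, r = 24);
  translate([24, 242, 0]) cylinder(h = 400, r = 24);
  translate([235, 242, 0]) cylinder(h = 400, r = 24);
}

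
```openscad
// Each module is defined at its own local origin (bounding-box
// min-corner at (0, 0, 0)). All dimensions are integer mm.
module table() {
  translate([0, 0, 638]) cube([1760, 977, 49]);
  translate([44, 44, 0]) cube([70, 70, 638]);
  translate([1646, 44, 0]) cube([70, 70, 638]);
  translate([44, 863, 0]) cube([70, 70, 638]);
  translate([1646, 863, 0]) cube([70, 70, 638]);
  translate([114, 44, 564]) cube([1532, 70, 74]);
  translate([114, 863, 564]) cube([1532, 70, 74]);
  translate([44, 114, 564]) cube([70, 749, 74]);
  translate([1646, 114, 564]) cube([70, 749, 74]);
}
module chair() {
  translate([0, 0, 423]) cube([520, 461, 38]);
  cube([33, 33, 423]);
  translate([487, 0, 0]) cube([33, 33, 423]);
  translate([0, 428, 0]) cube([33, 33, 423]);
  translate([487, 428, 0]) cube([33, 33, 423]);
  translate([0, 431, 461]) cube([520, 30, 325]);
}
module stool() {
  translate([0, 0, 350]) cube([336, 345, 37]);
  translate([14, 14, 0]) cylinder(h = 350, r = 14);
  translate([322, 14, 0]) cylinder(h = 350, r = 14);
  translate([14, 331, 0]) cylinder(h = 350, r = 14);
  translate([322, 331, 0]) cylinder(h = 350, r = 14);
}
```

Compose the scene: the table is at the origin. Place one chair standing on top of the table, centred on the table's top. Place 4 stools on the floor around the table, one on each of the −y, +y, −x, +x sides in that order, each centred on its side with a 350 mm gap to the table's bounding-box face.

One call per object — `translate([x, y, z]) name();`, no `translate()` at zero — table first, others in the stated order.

table();
translate([620, 258, 687]) chair();
translate([712, -695, 0]) stool();
translate([712, 1327, 0]) stool();
translate([-686, 316, 0]) stool();
translate([2110, 316, 0]) stool();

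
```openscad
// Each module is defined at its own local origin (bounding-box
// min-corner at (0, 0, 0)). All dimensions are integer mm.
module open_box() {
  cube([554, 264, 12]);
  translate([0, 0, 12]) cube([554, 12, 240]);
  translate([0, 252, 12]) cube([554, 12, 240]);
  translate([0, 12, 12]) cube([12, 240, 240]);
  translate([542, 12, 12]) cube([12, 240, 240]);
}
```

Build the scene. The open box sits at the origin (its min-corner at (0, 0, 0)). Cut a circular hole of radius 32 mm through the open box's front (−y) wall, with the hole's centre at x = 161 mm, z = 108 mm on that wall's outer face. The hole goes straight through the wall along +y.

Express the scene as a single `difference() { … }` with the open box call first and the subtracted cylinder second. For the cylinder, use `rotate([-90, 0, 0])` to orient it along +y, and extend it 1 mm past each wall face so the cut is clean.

difference() {
  open_box();
  translate([161, -1, 108]) rotate([-90, 0, 0]) cylinder(h = 14, r = 32);
}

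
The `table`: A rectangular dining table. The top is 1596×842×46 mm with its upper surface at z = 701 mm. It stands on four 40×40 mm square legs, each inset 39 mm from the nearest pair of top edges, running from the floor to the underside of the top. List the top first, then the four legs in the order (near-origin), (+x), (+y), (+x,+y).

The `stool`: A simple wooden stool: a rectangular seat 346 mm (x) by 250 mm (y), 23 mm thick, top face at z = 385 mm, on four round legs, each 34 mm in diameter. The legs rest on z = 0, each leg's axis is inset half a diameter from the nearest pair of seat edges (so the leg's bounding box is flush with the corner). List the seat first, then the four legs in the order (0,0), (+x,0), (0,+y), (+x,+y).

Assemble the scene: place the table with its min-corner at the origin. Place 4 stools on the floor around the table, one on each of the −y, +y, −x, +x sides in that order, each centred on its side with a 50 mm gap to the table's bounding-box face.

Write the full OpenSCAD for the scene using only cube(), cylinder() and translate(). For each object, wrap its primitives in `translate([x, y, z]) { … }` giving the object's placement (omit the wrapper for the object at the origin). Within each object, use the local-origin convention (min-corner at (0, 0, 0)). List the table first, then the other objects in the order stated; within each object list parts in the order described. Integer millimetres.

translate([0, 0, 655]) cube([1596, 842, 46]);
translate([39, 39, 0]) cube([40, 40, 655]);
translate([1517, 39, 0]) cube([40, 40, 655]);
translate([39, 763, 0]) cube([40, 40, 655]);
translate([1517, 763, 0]) cube([40, 40, 655]);
translate([625, -300, 0]) {
  translate([0, 0, 362]) cube([346, 250, 23]);
  translate([17, 17, 0]) cylinder(h = 362, r = 17);
  translate([329, 17, 0]) cylinder(h = 362, r = 17);
  translate([17, 233, 0]) cylinder(h = 362, r = 17);
  translate([329, 233, 0]) cylinder(h = 362, r = 17);
}
translate([625, 892, 0]) {
  translate([0, 0, 362]) cube([346, 250, 23]);
  translate([17, 17, 0]) cylinder(h = 362, r = 17);
  translate([329, 17, 0]) cylinder(h = 362, r = 17);
  translate([17, 233, 0]) cylinder(h = 362, r = 17);
  translate([329, 233, 0]) cylinder(h = 362, r = 17);
}
translate([-396, 296, 0]) {
  translate([0, 0, 362]) cube([346, 250, 23]);
  translate([17, 17, 0]) cylinder(h = 362, r = 17);
  translate([329, 17, 0]) cylinder(h = 362, r = 17);
  translate([17, 233, 0]) cylinder(h = 362, r = 17);
  translate([329, 233, 0]) cylinder(h = 362, r = 17);
}
translate([1646, 296, 0]) {
  translate([0, 0, 362]) cube([346, 250, 23]);
  translate([17, 17, 0]) cylinder(h = 362, r = 17);
  translate([329, 17, 0]) cylinder(h = 362, r = 17);
  translate([17, 233, 0]) cylinder(h = 362, r = 17);
  translate([329, 233, 0]) cylinder(h = 362, r = 17);
}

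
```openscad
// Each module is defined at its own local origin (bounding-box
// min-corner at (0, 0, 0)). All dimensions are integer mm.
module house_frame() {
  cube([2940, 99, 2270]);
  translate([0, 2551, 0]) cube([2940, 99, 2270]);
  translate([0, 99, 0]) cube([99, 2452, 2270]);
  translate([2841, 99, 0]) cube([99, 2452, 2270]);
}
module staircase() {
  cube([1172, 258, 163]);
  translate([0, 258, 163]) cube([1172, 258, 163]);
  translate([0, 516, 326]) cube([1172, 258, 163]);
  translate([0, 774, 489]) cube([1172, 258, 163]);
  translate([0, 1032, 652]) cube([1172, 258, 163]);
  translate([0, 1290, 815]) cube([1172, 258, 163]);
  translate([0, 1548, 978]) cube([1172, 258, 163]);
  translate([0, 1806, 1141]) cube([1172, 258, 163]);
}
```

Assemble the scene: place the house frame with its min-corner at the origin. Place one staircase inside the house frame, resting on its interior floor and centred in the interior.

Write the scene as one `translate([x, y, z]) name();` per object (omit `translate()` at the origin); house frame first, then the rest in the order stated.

house_frame();
translate([884, 293, 0]) staircase();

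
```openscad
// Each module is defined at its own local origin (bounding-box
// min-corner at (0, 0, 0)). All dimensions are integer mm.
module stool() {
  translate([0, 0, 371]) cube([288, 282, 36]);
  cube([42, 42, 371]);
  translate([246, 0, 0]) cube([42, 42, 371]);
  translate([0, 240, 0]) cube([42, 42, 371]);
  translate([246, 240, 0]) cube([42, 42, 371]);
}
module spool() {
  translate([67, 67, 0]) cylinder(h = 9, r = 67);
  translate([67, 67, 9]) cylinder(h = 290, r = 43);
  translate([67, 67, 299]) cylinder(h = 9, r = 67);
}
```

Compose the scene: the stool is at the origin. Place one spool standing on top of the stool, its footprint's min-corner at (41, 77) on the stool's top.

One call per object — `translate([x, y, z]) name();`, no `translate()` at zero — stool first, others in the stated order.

stool();
translate([41, 77, 407]) spool();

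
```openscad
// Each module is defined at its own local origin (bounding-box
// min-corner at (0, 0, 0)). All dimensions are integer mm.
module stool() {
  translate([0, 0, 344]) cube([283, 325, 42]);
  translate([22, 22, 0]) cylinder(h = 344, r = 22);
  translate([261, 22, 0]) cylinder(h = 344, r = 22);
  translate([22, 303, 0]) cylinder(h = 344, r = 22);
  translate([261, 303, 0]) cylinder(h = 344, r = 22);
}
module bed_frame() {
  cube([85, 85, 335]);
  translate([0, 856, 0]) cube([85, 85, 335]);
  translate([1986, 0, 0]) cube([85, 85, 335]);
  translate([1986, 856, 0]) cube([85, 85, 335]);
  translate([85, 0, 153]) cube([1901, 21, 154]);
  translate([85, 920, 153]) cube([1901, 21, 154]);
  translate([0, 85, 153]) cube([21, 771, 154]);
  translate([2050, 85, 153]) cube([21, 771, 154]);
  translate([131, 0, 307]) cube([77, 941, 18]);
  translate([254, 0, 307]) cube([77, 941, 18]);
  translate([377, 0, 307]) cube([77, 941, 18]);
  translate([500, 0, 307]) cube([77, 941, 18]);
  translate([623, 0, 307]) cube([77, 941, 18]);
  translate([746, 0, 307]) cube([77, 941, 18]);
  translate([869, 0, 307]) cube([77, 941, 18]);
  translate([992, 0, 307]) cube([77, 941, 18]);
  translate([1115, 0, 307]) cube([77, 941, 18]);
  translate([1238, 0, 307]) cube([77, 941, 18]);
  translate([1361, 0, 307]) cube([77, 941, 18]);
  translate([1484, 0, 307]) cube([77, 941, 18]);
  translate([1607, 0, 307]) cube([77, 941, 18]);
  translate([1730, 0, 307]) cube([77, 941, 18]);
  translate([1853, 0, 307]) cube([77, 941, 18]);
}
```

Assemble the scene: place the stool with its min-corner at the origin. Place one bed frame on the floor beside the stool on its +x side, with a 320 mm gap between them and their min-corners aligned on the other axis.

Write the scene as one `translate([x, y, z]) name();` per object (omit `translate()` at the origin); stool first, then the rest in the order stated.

stool();
translate([603, 0, 0]) bed_frame();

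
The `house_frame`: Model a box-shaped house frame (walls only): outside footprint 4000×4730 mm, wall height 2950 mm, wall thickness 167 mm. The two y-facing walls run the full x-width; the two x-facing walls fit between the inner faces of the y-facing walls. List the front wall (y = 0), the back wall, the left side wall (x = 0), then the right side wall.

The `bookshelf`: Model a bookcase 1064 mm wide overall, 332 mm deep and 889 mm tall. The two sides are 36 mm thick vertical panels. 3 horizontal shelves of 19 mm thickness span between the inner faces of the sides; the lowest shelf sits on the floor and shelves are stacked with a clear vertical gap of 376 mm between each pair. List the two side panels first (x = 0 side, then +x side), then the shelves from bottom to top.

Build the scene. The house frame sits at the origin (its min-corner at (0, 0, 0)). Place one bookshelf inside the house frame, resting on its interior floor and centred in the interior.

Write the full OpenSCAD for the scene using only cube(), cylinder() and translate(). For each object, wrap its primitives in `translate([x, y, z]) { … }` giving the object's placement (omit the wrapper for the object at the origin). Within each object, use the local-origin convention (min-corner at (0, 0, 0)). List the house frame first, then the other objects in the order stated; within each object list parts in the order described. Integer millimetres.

cube([4000, 167, 2950]);
translate([0, 4563, 0]) cube([4000, 167, 2950]);
translate([0, 167, 0]) cube([167, 4396, 2950]);
translate([3833, 167, 0]) cube([167, 4396, 2950]);
translate([1468, 2199, 0]) {
  cube([36, 332, 889]);
  translate([1028, 0, 0]) cube([36, 332, 889]);
  translate([36, 0, 0]) cube([992, 332, 19]);
  translate([36, 0, 395]) cube([992, 332, 19]);
  translate([36, 0, 790]) cube([992, 332, 19]);
}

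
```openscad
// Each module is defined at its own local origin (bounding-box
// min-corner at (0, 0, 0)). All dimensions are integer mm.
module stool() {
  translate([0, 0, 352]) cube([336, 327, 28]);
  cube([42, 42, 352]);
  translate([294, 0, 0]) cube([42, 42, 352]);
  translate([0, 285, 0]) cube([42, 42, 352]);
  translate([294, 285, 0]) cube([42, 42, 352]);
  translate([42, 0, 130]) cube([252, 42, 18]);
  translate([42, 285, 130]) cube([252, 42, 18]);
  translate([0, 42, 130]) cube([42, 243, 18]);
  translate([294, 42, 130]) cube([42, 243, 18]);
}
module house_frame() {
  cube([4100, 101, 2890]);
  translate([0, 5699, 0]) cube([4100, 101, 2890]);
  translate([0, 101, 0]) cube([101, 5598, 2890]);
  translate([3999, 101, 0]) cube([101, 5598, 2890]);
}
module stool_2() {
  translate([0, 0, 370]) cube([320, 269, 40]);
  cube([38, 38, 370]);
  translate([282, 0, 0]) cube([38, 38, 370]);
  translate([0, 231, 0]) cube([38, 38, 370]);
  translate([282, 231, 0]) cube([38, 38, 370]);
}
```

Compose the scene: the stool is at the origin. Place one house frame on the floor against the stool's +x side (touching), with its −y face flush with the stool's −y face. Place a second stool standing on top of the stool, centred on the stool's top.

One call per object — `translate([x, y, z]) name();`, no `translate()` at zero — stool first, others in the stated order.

stool();
translate([336, 0, 0]) house_frame();
translate([8, 29, 380]) stool_2();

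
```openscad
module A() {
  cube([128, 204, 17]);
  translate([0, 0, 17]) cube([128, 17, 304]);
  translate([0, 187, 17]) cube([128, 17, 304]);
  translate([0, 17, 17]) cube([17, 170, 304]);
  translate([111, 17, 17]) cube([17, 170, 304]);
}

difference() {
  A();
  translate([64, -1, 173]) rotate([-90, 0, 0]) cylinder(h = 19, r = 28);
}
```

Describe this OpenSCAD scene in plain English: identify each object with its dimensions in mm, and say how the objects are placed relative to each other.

A is an open storage box with external size 128×204×321 mm and wall thickness 17 mm (the base is also 17 mm thick). The base covers the whole footprint; the four walls stand on the base, with the y-facing walls full-width and the x-facing walls fitting between their inner faces.

The open box has a circular hole of radius 28 mm through its front wall, centred at (x = 64, z = 173).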